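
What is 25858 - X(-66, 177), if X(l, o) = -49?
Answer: 25907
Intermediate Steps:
25858 - X(-66, 177) = 25858 - 1*(-49) = 25858 + 49 = 25907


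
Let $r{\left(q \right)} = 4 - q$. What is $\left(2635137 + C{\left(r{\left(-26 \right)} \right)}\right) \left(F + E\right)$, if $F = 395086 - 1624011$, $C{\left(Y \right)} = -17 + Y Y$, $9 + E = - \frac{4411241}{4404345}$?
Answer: $- \frac{2853572696792029084}{880869} \approx -3.2395 \cdot 10^{12}$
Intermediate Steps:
$E = - \frac{44050346}{4404345}$ ($E = -9 - \frac{4411241}{4404345} = - \frac{44050346}{4404345} \approx -10.002$)
$C{\left(Y \right)} = -17 + Y^{2}$
$F = -1228925$
$\left(2635137 + C{\left(r{\left(-26 \right)} \right)}\right) \left(F + E\right) = \left(2635137 - \left(17 - \left(4 - -26\right)^{2}\right)\right) \left(-1228925 - \frac{44050346}{4404345}\right) = \left(2635137 - \left(17 - \left(4 + 26\right)^{2}\right)\right) \left(- \frac{5412653729471}{4404345}\right) = \left(2635137 - \left(17 - 30^{2}\right)\right) \left(- \frac{5412653729471}{4404345}\right) = \left(2635137 + \left(-17 + 900\right)\right) \left(- \frac{5412653729471}{4404345}\right) = \left(2635137 + 883\right) \left(- \frac{5412653729471}{4404345}\right) = 2636020 \left(- \frac{5412653729471}{4404345}\right) = - \frac{2853572696792029084}{880869}$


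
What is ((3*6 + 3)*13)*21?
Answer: 5733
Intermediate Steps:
((3*6 + 3)*13)*21 = ((18 + 3)*13)*21 = (21*13)*21 = 273*21 = 5733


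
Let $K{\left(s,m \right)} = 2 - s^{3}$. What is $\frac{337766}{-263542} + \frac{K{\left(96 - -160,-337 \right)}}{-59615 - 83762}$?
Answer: $\frac{2186536328103}{18892930667} \approx 115.73$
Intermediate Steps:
$\frac{337766}{-263542} + \frac{K{\left(96 - -160,-337 \right)}}{-59615 - 83762} = \frac{337766}{-263542} + \frac{2 - \left(96 - -160\right)^{3}}{-59615 - 83762} = 337766 \left(- \frac{1}{263542}\right) + \frac{2 - \left(96 + 160\right)^{3}}{-59615 - 83762} = - \frac{168883}{131771} + \frac{2 - 256^{3}}{-143377} = - \frac{168883}{131771} + \left(2 - 16777216\right) \left(- \frac{1}{143377}\right) = - \frac{168883}{131771} - - \frac{16777214}{143377} = - \frac{168883}{131771} + \frac{16777214}{143377} = \frac{2186536328103}{18892930667}$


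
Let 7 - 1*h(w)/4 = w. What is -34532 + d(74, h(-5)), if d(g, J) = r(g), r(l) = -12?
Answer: -34544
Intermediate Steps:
h(w) = 28 - 4*w
d(g, J) = -12
-34532 + d(74, h(-5)) = -34532 - 12 = -34544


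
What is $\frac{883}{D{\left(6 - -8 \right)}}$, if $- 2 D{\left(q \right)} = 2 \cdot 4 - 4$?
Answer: $- \frac{883}{2} \approx -441.5$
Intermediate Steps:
$D{\left(q \right)} = -2$ ($D{\left(q \right)} = - \frac{2 \cdot 4 - 4}{2} = - \frac{8 - 4}{2} = \left(- \frac{1}{2}\right) 4 = -2$)
$\frac{883}{D{\left(6 - -8 \right)}} = \frac{883}{-2} = 883 \left(- \frac{1}{2}\right) = - \frac{883}{2}$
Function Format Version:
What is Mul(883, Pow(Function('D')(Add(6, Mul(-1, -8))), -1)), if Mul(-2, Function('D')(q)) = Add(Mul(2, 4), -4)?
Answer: Rational(-883, 2) ≈ -441.50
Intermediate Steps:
Function('D')(q) = -2 (Function('D')(q) = Mul(Rational(-1, 2), Add(Mul(2, 4), -4)) = Mul(Rational(-1, 2), Add(8, -4)) = Mul(Rational(-1, 2), 4) = -2)
Mul(883, Pow(Function('D')(Add(6, Mul(-1, -8))), -1)) = Mul(883, Pow(-2, -1)) = Mul(883, Rational(-1, 2)) = Rational(-883, 2)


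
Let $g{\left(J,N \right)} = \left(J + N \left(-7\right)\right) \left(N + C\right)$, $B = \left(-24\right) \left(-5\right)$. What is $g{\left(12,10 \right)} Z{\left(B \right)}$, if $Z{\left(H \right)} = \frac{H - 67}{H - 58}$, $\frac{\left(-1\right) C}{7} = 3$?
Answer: $\frac{16907}{31} \approx 545.39$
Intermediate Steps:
$C = -21$ ($C = \left(-7\right) 3 = -21$)
$B = 120$
$g{\left(J,N \right)} = \left(-21 + N\right) \left(J - 7 N\right)$ ($g{\left(J,N \right)} = \left(J + N \left(-7\right)\right) \left(N - 21\right) = \left(J - 7 N\right) \left(-21 + N\right) = \left(-21 + N\right) \left(J - 7 N\right)$)
$Z{\left(H \right)} = \frac{-67 + H}{-58 + H}$
$g{\left(12,10 \right)} Z{\left(B \right)} = \left(\left(-21\right) 12 - 7 \cdot 10^{2} + 147 \cdot 10 + 12 \cdot 10\right) \frac{-67 + 120}{-58 + 120} = \left(-252 - 700 + 1470 + 120\right) \frac{1}{62} \cdot 53 = 638 \cdot \frac{53}{62} = \frac{16907}{31}$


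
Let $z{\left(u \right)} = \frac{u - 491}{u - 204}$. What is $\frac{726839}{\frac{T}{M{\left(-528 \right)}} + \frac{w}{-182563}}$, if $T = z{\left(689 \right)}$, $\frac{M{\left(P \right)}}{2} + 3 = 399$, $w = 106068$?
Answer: $- \frac{257426182212580}{205589357} \approx -1.2521 \cdot 10^{6}$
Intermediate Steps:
$z{\left(u \right)} = \frac{-491 + u}{-204 + u}$
$M{\left(P \right)} = 792$ ($M{\left(P \right)} = -6 + 2 \cdot 399 = -6 + 798 = 792$)
$T = \frac{198}{485}$ ($T = \frac{-491 + 689}{-204 + 689} = \frac{1}{485} \cdot 198 = \frac{198}{485} \approx 0.40825$)
$\frac{726839}{\frac{T}{M{\left(-528 \right)}} + \frac{w}{-182563}} = \frac{726839}{\frac{198}{485 \cdot 792} + \frac{106068}{-182563}} = \frac{726839}{\frac{198}{485} \cdot \frac{1}{792} + 106068 \left(- \frac{1}{182563}\right)} = \frac{726839}{\frac{1}{1940} - \frac{106068}{182563}} = \frac{726839}{- \frac{205589357}{354172220}} = 726839 \left(- \frac{354172220}{205589357}\right) = - \frac{257426182212580}{205589357}$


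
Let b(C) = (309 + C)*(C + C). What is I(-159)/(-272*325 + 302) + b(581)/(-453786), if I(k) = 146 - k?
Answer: -15207932395/6662939838 ≈ -2.2825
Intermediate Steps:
b(C) = 2*C*(309 + C) (b(C) = (309 + C)*(2*C) = 2*C*(309 + C))
I(-159)/(-272*325 + 302) + b(581)/(-453786) = (146 - 1*(-159))/(-272*325 + 302) + (2*581*(309 + 581))/(-453786) = (146 + 159)/(-88400 + 302) + (2*581*890)*(-1/453786) = 305/(-88098) + 1034180*(-1/453786) = 305*(-1/88098) - 517090/226893 = -305/88098 - 517090/226893 = -15207932395/6662939838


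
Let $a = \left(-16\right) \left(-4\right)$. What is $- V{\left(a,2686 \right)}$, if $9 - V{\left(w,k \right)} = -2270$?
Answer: $-2279$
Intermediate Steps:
$a = 64$
$V{\left(w,k \right)} = 2279$ ($V{\left(w,k \right)} = 9 - -2270 = 9 + 2270 = 2279$)
$- V{\left(a,2686 \right)} = \left(-1\right) 2279 = -2279$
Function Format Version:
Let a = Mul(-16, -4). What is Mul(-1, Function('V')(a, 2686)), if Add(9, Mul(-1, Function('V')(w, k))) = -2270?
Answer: -2279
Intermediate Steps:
a = 64
Function('V')(w, k) = 2279 (Function('V')(w, k) = Add(9, Mul(-1, -2270)) = Add(9, 2270) = 2279)
Mul(-1, Function('V')(a, 2686)) = Mul(-1, 2279) = -2279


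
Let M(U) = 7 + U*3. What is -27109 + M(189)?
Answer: -26535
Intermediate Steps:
M(U) = 7 + 3*U
-27109 + M(189) = -27109 + (7 + 3*189) = -27109 + (7 + 567) = -27109 + 574 = -26535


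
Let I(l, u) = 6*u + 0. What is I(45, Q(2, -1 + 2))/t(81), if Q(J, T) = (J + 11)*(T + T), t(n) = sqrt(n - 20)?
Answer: 156*sqrt(61)/61 ≈ 19.974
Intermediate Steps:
t(n) = sqrt(-20 + n)
Q(J, T) = 2*T*(11 + J) (Q(J, T) = (11 + J)*(2*T) = 2*T*(11 + J))
I(l, u) = 6*u
I(45, Q(2, -1 + 2))/t(81) = (6*(2*(-1 + 2)*(11 + 2)))/(sqrt(-20 + 81)) = (6*(2*1*13))/(sqrt(61)) = (6*26)*(sqrt(61)/61) = 156*(sqrt(61)/61) = 156*sqrt(61)/61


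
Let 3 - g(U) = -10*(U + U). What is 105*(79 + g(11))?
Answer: 31710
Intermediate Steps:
g(U) = 3 + 20*U (g(U) = 3 - (-10)*(U + U) = 3 - (-10)*2*U = 3 - (-20)*U = 3 + 20*U)
105*(79 + g(11)) = 105*(79 + (3 + 20*11)) = 105*(79 + (3 + 220)) = 105*(79 + 223) = 105*302 = 31710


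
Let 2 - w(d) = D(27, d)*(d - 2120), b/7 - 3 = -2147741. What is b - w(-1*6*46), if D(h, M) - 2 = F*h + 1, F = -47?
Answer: -12000832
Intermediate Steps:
D(h, M) = 3 - 47*h (D(h, M) = 2 + (-47*h + 1) = 2 + (1 - 47*h) = 3 - 47*h)
b = -15034166 (b = 21 + 7*(-2147741) = 21 - 15034187 = -15034166)
w(d) = -2683918 + 1266*d (w(d) = 2 - (3 - 47*27)*(d - 2120) = 2 - (3 - 1269)*(-2120 + d) = 2 - (-1266)*(-2120 + d) = 2 - (2683920 - 1266*d) = 2 + (-2683920 + 1266*d) = -2683918 + 1266*d)
b - w(-1*6*46) = -15034166 - (-2683918 + 1266*(-1*6*46)) = -15034166 - (-2683918 + 1266*(-6*46)) = -15034166 - (-2683918 + 1266*(-276)) = -15034166 - (-2683918 - 349416) = -15034166 - 1*(-3033334) = -15034166 + 3033334 = -12000832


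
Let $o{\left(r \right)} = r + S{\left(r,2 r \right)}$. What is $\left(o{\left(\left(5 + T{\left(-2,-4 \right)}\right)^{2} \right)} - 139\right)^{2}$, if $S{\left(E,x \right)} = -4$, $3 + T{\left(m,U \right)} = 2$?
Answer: $16129$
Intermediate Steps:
$T{\left(m,U \right)} = -1$ ($T{\left(m,U \right)} = -3 + 2 = -1$)
$o{\left(r \right)} = -4 + r$ ($o{\left(r \right)} = r - 4 = -4 + r$)
$\left(o{\left(\left(5 + T{\left(-2,-4 \right)}\right)^{2} \right)} - 139\right)^{2} = \left(\left(-4 + \left(5 - 1\right)^{2}\right) - 139\right)^{2} = \left(\left(-4 + 4^{2}\right) - 139\right)^{2} = \left(\left(-4 + 16\right) - 139\right)^{2} = \left(12 - 139\right)^{2} = \left(-127\right)^{2} = 16129$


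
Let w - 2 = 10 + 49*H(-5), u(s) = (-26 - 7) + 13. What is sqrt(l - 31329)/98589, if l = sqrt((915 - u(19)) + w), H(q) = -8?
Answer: sqrt(-31329 + sqrt(555))/98589 ≈ 0.0017947*I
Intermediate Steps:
u(s) = -20 (u(s) = -33 + 13 = -20)
w = -380 (w = 2 + (10 + 49*(-8)) = 2 + (10 - 392) = 2 - 382 = -380)
l = sqrt(555) (l = sqrt((915 - 1*(-20)) - 380) = sqrt((915 + 20) - 380) = sqrt(935 - 380) = sqrt(555) ≈ 23.558)
sqrt(l - 31329)/98589 = sqrt(sqrt(555) - 31329)/98589 = sqrt(-31329 + sqrt(555))*(1/98589) = sqrt(-31329 + sqrt(555))/98589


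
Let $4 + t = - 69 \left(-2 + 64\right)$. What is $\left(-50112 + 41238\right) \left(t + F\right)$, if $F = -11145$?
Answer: $136899198$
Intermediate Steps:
$t = -4282$ ($t = -4 - 69 \left(-2 + 64\right) = -4 - 4278 = -4282$)
$\left(-50112 + 41238\right) \left(t + F\right) = \left(-50112 + 41238\right) \left(-4282 - 11145\right) = \left(-8874\right) \left(-15427\right) = 136899198$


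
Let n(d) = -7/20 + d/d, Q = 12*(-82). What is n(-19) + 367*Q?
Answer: -7222547/20 ≈ -3.6113e+5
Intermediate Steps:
Q = -984
n(d) = 13/20 (n(d) = -7*1/20 + 1 = -7/20 + 1 = 13/20)
n(-19) + 367*Q = 13/20 + 367*(-984) = 13/20 - 361128 = -7222547/20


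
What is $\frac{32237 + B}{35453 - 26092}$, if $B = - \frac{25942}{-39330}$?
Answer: $\frac{633953576}{184084065} \approx 3.4438$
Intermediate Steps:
$B = \frac{12971}{19665}$ ($B = \left(-25942\right) \left(- \frac{1}{39330}\right) = \frac{12971}{19665} \approx 0.6596$)
$\frac{32237 + B}{35453 - 26092} = \frac{32237 + \frac{12971}{19665}}{35453 - 26092} = \frac{633953576}{19665 \cdot 9361} = \frac{633953576}{19665} \cdot \frac{1}{9361} = \frac{633953576}{184084065}$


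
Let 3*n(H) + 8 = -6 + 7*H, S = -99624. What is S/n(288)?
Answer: -21348/143 ≈ -149.29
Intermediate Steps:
n(H) = -14/3 + 7*H/3 (n(H) = -8/3 + (-6 + 7*H)/3 = -8/3 + (-2 + 7*H/3) = -14/3 + 7*H/3)
S/n(288) = -99624/(-14/3 + (7/3)*288) = -99624/(-14/3 + 672) = -99624/2002/3 = -99624*3/2002 = -21348/143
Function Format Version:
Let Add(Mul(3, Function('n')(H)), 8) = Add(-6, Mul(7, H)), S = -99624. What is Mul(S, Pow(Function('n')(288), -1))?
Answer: Rational(-21348, 143) ≈ -149.29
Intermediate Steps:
Function('n')(H) = Add(Rational(-14, 3), Mul(Rational(7, 3), H)) (Function('n')(H) = Add(Rational(-8, 3), Mul(Rational(1, 3), Add(-6, Mul(7, H)))) = Add(Rational(-8, 3), Add(-2, Mul(Rational(7, 3), H))) = Add(Rational(-14, 3), Mul(Rational(7, 3), H)))
Mul(S, Pow(Function('n')(288), -1)) = Mul(-99624, Pow(Add(Rational(-14, 3), Mul(Rational(7, 3), 288)), -1)) = Mul(-99624, Pow(Add(Rational(-14, 3), 672), -1)) = Mul(-99624, Pow(Rational(2002, 3), -1)) = Mul(-99624, Rational(3, 2002)) = Rational(-21348, 143)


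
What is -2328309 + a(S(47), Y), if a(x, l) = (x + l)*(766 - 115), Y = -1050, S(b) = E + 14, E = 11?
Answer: -2995584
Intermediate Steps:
S(b) = 25 (S(b) = 11 + 14 = 25)
a(x, l) = 651*l + 651*x (a(x, l) = (l + x)*651 = 651*l + 651*x)
-2328309 + a(S(47), Y) = -2328309 + (651*(-1050) + 651*25) = -2328309 + (-683550 + 16275) = -2328309 - 667275 = -2995584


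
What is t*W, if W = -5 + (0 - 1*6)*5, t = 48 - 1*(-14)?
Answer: -2170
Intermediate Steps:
t = 62 (t = 48 + 14 = 62)
W = -35 (W = -5 + (0 - 6)*5 = -5 - 6*5 = -5 - 30 = -35)
t*W = 62*(-35) = -2170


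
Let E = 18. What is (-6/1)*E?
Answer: -108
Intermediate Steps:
(-6/1)*E = -6/1*18 = -6*1*18 = -6*18 = -108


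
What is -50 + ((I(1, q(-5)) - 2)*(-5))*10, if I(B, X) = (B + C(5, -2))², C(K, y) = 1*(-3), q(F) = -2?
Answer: -150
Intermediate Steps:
C(K, y) = -3
I(B, X) = (-3 + B)² (I(B, X) = (B - 3)² = (-3 + B)²)
-50 + ((I(1, q(-5)) - 2)*(-5))*10 = -50 + (((-3 + 1)² - 2)*(-5))*10 = -50 + (((-2)² - 2)*(-5))*10 = -50 + ((4 - 2)*(-5))*10 = -50 + (2*(-5))*10 = -50 - 10*10 = -50 - 100 = -150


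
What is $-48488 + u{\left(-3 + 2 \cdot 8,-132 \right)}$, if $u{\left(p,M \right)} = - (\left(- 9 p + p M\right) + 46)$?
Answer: $-46701$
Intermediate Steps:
$u{\left(p,M \right)} = -46 + 9 p - M p$ ($u{\left(p,M \right)} = - (\left(- 9 p + M p\right) + 46) = - (46 - 9 p + M p) = -46 + 9 p - M p$)
$-48488 + u{\left(-3 + 2 \cdot 8,-132 \right)} = -48488 - \left(46 - 141 \left(-3 + 2 \cdot 8\right)\right) = -48488 - \left(46 - 141 \left(-3 + 16\right)\right) = -48488 - \left(-71 - 1716\right) = -48488 + \left(-46 + 117 + 1716\right) = -48488 + 1787 = -46701$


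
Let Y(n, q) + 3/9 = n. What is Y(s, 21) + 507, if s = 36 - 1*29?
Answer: 1541/3 ≈ 513.67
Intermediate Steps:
s = 7 (s = 36 - 29 = 7)
Y(n, q) = -⅓ + n
Y(s, 21) + 507 = (-⅓ + 7) + 507 = 20/3 + 507 = 1541/3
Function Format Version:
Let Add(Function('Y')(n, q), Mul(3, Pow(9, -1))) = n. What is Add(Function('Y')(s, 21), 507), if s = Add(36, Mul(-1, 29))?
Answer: Rational(1541, 3) ≈ 513.67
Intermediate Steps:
s = 7 (s = Add(36, -29) = 7)
Function('Y')(n, q) = Add(Rational(-1, 3), n)
Add(Function('Y')(s, 21), 507) = Add(Add(Rational(-1, 3), 7), 507) = Add(Rational(20, 3), 507) = Rational(1541, 3)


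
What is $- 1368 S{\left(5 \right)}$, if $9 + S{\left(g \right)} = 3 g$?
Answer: $-8208$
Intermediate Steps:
$S{\left(g \right)} = -9 + 3 g$
$- 1368 S{\left(5 \right)} = - 1368 \left(-9 + 3 \cdot 5\right) = - 1368 \left(-9 + 15\right) = \left(-1368\right) 6 = -8208$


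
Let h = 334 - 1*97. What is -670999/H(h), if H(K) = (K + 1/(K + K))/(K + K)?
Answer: -150757371324/112339 ≈ -1.3420e+6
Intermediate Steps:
h = 237 (h = 334 - 97 = 237)
H(K) = (K + 1/(2*K))/(2*K) (H(K) = (K + 1/(2*K))/((2*K)) = (K + 1/(2*K))*(1/(2*K)) = (K + 1/(2*K))/(2*K))
-670999/H(h) = -670999/(½ + (¼)/237²) = -670999/(½ + (¼)*(1/56169)) = -670999/(½ + 1/224676) = -670999/112339/224676 = -670999*224676/112339 = -150757371324/112339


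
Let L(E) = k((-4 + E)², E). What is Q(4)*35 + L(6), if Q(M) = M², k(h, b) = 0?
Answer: 560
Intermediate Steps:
L(E) = 0
Q(4)*35 + L(6) = 4²*35 + 0 = 16*35 + 0 = 560 + 0 = 560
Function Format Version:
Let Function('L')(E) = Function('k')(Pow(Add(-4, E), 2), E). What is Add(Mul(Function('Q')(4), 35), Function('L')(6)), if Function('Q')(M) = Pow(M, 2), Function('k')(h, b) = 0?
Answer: 560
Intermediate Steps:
Function('L')(E) = 0
Add(Mul(Function('Q')(4), 35), Function('L')(6)) = Add(Mul(Pow(4, 2), 35), 0) = Add(Mul(16, 35), 0) = Add(560, 0) = 560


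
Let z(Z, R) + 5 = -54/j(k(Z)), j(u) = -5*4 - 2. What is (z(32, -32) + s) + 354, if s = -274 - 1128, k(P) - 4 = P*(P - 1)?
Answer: -11556/11 ≈ -1050.5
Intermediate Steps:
k(P) = 4 + P*(-1 + P) (k(P) = 4 + P*(P - 1) = 4 + P*(-1 + P))
s = -1402
j(u) = -22 (j(u) = -20 - 2 = -22)
z(Z, R) = -28/11 (z(Z, R) = -5 - 54/(-22) = -5 - 54*(-1/22) = -5 + 27/11 = -28/11)
(z(32, -32) + s) + 354 = (-28/11 - 1402) + 354 = -15450/11 + 354 = -11556/11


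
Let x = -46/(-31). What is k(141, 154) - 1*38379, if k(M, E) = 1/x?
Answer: -1765403/46 ≈ -38378.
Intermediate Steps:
x = 46/31 (x = -46*(-1/31) = 46/31 ≈ 1.4839)
k(M, E) = 31/46 (k(M, E) = 1/(46/31) = 31/46)
k(141, 154) - 1*38379 = 31/46 - 1*38379 = 31/46 - 38379 = -1765403/46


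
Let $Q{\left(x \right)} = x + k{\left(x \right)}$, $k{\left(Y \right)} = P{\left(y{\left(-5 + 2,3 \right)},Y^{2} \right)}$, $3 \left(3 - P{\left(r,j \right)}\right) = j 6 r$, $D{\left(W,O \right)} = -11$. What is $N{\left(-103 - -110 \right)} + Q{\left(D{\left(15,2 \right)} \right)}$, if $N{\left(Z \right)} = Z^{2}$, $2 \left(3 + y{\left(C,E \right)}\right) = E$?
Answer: $404$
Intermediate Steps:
$y{\left(C,E \right)} = -3 + \frac{E}{2}$
$P{\left(r,j \right)} = 3 - 2 j r$ ($P{\left(r,j \right)} = 3 - \frac{j 6 r}{3} = 3 - \frac{6 j r}{3} = 3 - 2 j r$)
$k{\left(Y \right)} = 3 + 3 Y^{2}$ ($k{\left(Y \right)} = 3 - 2 Y^{2} \left(-3 + \frac{1}{2} \cdot 3\right) = 3 - 2 Y^{2} \left(-3 + \frac{3}{2}\right) = 3 - 2 Y^{2} \left(- \frac{3}{2}\right) = 3 + 3 Y^{2}$)
$Q{\left(x \right)} = 3 + x + 3 x^{2}$ ($Q{\left(x \right)} = x + \left(3 + 3 x^{2}\right) = 3 + x + 3 x^{2}$)
$N{\left(-103 - -110 \right)} + Q{\left(D{\left(15,2 \right)} \right)} = \left(-103 - -110\right)^{2} + \left(3 - 11 + 3 \left(-11\right)^{2}\right) = \left(-103 + 110\right)^{2} + \left(3 - 11 + 3 \cdot 121\right) = 7^{2} + \left(3 - 11 + 363\right) = 49 + 355 = 404$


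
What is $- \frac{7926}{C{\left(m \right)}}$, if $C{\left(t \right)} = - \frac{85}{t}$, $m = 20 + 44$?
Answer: $\frac{507264}{85} \approx 5967.8$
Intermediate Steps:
$m = 64$
$- \frac{7926}{C{\left(m \right)}} = - \frac{7926}{\left(-85\right) \frac{1}{64}} = - \frac{7926}{- \frac{85}{64}} = \left(-7926\right) \left(- \frac{64}{85}\right) = \frac{507264}{85}$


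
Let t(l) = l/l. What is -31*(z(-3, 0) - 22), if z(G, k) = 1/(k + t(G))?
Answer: 651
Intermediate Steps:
t(l) = 1
z(G, k) = 1/(1 + k) (z(G, k) = 1/(k + 1) = 1/(1 + k))
-31*(z(-3, 0) - 22) = -31*(1/(1 + 0) - 22) = -31*(1/1 - 22) = -31*(1 - 22) = -31*(-21) = 651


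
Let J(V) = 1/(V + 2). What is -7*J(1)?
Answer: -7/3 ≈ -2.3333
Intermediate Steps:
J(V) = 1/(2 + V)
-7*J(1) = -7/(2 + 1) = -7/3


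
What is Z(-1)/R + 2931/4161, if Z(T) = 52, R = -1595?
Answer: 1486191/2212265 ≈ 0.67180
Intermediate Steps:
Z(-1)/R + 2931/4161 = 52/(-1595) + 2931/4161 = 52*(-1/1595) + 2931*(1/4161) = -52/1595 + 977/1387 = 1486191/2212265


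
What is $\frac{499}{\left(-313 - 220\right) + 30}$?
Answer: $- \frac{499}{503} \approx -0.99205$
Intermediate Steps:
$\frac{499}{\left(-313 - 220\right) + 30} = \frac{499}{-533 + 30} = \frac{499}{-503} = 499 \left(- \frac{1}{503}\right) = - \frac{499}{503}$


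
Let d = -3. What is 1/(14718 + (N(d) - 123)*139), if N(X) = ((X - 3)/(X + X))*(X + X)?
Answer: -1/3213 ≈ -0.00031124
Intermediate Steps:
N(X) = -3 + X (N(X) = ((-3 + X)/((2*X)))*(2*X) = ((-3 + X)*(1/(2*X)))*(2*X) = ((-3 + X)/(2*X))*(2*X) = -3 + X)
1/(14718 + (N(d) - 123)*139) = 1/(14718 + ((-3 - 3) - 123)*139) = 1/(14718 + (-6 - 123)*139) = 1/(14718 - 129*139) = 1/(14718 - 17931) = 1/(-3213) = -1/3213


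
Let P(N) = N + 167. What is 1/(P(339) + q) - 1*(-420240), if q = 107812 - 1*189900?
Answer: 34284019679/81582 ≈ 4.2024e+5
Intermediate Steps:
P(N) = 167 + N
q = -82088 (q = 107812 - 189900 = -82088)
1/(P(339) + q) - 1*(-420240) = 1/((167 + 339) - 82088) - 1*(-420240) = 1/(506 - 82088) + 420240 = 1/(-81582) + 420240 = -1/81582 + 420240 = 34284019679/81582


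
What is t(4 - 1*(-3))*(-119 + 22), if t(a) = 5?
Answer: -485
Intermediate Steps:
t(4 - 1*(-3))*(-119 + 22) = 5*(-119 + 22) = 5*(-97) = -485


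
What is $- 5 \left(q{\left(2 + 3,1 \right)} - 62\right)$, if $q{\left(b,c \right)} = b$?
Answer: $285$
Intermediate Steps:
$- 5 \left(q{\left(2 + 3,1 \right)} - 62\right) = - 5 \left(\left(2 + 3\right) - 62\right) = - 5 \left(5 - 62\right) = \left(-5\right) \left(-57\right) = 285$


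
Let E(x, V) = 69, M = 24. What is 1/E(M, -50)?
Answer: 1/69 ≈ 0.014493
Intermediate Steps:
1/E(M, -50) = 1/69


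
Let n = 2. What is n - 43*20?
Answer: -858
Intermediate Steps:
n - 43*20 = 2 - 43*20 = 2 - 860 = -858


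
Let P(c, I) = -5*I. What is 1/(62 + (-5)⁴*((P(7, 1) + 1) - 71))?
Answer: -1/46813 ≈ -2.1362e-5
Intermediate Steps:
1/(62 + (-5)⁴*((P(7, 1) + 1) - 71)) = 1/(62 + (-5)⁴*((-5*1 + 1) - 71)) = 1/(62 + 625*((-5 + 1) - 71)) = 1/(62 + 625*(-4 - 71)) = 1/(62 + 625*(-75)) = 1/(62 - 46875) = 1/(-46813) = -1/46813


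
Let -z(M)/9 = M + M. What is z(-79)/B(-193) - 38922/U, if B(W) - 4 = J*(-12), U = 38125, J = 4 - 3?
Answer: -27262563/152500 ≈ -178.77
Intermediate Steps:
J = 1
z(M) = -18*M (z(M) = -9*(M + M) = -18*M)
B(W) = -8 (B(W) = 4 + 1*(-12) = 4 - 12 = -8)
z(-79)/B(-193) - 38922/U = -18*(-79)/(-8) - 38922/38125 = 1422*(-1/8) - 38922*1/38125 = -711/4 - 38922/38125 = -27262563/152500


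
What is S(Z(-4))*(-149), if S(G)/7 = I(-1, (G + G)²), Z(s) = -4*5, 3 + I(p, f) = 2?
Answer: 1043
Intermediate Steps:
I(p, f) = -1 (I(p, f) = -3 + 2 = -1)
Z(s) = -20
S(G) = -7 (S(G) = 7*(-1) = -7)
S(Z(-4))*(-149) = -7*(-149) = 1043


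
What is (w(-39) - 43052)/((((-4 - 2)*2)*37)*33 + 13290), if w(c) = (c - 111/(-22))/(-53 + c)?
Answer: 87136501/2756688 ≈ 31.609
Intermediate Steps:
w(c) = (111/22 + c)/(-53 + c) (w(c) = (c - 111*(-1/22))/(-53 + c) = (c + 111/22)/(-53 + c) = (111/22 + c)/(-53 + c))
(w(-39) - 43052)/((((-4 - 2)*2)*37)*33 + 13290) = ((111/22 - 39)/(-53 - 39) - 43052)/((((-4 - 2)*2)*37)*33 + 13290) = (-747/22/(-92) - 43052)/((-6*2*37)*33 + 13290) = (-1/92*(-747/22) - 43052)/(-12*37*33 + 13290) = (747/2024 - 43052)/(-444*33 + 13290) = -87136501/(2024*(-14652 + 13290)) = -87136501/2024/(-1362) = -87136501/2024*(-1/1362) = 87136501/2756688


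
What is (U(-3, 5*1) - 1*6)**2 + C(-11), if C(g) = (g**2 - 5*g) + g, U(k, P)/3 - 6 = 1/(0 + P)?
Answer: 8094/25 ≈ 323.76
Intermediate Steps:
U(k, P) = 18 + 3/P (U(k, P) = 18 + 3/(0 + P) = 18 + 3/P)
C(g) = g**2 - 4*g
(U(-3, 5*1) - 1*6)**2 + C(-11) = ((18 + 3/((5*1))) - 1*6)**2 - 11*(-4 - 11) = ((18 + 3/5) - 6)**2 - 11*(-15) = ((18 + 3*(1/5)) - 6)**2 + 165 = ((18 + 3/5) - 6)**2 + 165 = (93/5 - 6)**2 + 165 = (63/5)**2 + 165 = 3969/25 + 165 = 8094/25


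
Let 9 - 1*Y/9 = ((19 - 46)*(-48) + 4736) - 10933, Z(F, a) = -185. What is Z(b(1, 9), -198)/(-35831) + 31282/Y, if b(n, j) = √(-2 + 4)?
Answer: 564520246/791685945 ≈ 0.71306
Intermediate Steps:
b(n, j) = √2
Y = 44190 (Y = 81 - 9*(((19 - 46)*(-48) + 4736) - 10933) = 81 - 9*((-27*(-48) + 4736) - 10933) = 81 - 9*((1296 + 4736) - 10933) = 81 - 9*(6032 - 10933) = 81 - 9*(-4901) = 81 + 44109 = 44190)
Z(b(1, 9), -198)/(-35831) + 31282/Y = -185/(-35831) + 31282/44190 = -185*(-1/35831) + 31282*(1/44190) = 185/35831 + 15641/22095 = 564520246/791685945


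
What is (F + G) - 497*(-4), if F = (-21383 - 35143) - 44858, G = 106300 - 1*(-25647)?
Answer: 32551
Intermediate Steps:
G = 131947 (G = 106300 + 25647 = 131947)
F = -101384 (F = -56526 - 44858 = -101384)
(F + G) - 497*(-4) = (-101384 + 131947) - 497*(-4) = 30563 + 1988 = 32551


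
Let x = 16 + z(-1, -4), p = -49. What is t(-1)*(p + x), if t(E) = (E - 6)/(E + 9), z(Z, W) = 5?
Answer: 49/2 ≈ 24.500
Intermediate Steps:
t(E) = (-6 + E)/(9 + E)
x = 21 (x = 16 + 5 = 21)
t(-1)*(p + x) = ((-6 - 1)/(9 - 1))*(-49 + 21) = (-7/8)*(-28) = ((1/8)*(-7))*(-28) = -7/8*(-28) = 49/2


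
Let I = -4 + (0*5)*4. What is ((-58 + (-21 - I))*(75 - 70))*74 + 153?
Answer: -27597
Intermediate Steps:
I = -4 (I = -4 + 0*4 = -4 + 0 = -4)
((-58 + (-21 - I))*(75 - 70))*74 + 153 = ((-58 + (-21 - 1*(-4)))*(75 - 70))*74 + 153 = ((-58 + (-21 + 4))*5)*74 + 153 = ((-58 - 17)*5)*74 + 153 = -75*5*74 + 153 = -375*74 + 153 = -27750 + 153 = -27597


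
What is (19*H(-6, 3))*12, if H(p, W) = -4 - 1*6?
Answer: -2280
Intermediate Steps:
H(p, W) = -10 (H(p, W) = -4 - 6 = -10)
(19*H(-6, 3))*12 = (19*(-10))*12 = -190*12 = -2280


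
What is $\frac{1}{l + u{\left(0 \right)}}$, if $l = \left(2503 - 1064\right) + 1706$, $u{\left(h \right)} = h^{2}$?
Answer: $\frac{1}{3145} \approx 0.00031797$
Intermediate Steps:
$l = 3145$ ($l = 1439 + 1706 = 3145$)
$\frac{1}{l + u{\left(0 \right)}} = \frac{1}{3145 + 0^{2}} = \frac{1}{3145 + 0} = \frac{1}{3145}$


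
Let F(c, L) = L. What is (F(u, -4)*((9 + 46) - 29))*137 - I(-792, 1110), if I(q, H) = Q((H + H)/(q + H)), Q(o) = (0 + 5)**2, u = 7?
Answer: -14273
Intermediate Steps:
Q(o) = 25 (Q(o) = 5**2 = 25)
I(q, H) = 25
(F(u, -4)*((9 + 46) - 29))*137 - I(-792, 1110) = -4*((9 + 46) - 29)*137 - 1*25 = -4*(55 - 29)*137 - 25 = -4*26*137 - 25 = -104*137 - 25 = -14248 - 25 = -14273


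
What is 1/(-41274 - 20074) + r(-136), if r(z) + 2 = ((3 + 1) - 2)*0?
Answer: -122697/61348 ≈ -2.0000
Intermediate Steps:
r(z) = -2 (r(z) = -2 + ((3 + 1) - 2)*0 = -2 + (4 - 2)*0 = -2 + 2*0 = -2 + 0 = -2)
1/(-41274 - 20074) + r(-136) = 1/(-41274 - 20074) - 2 = 1/(-61348) - 2 = -1/61348 - 2 = -122697/61348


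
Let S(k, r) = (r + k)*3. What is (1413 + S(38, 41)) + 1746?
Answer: 3396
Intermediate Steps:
S(k, r) = 3*k + 3*r (S(k, r) = (k + r)*3 = 3*k + 3*r)
(1413 + S(38, 41)) + 1746 = (1413 + (3*38 + 3*41)) + 1746 = (1413 + (114 + 123)) + 1746 = (1413 + 237) + 1746 = 1650 + 1746 = 3396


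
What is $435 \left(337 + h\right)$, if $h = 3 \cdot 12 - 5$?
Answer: $160080$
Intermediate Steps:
$h = 31$ ($h = 36 - 5 = 31$)
$435 \left(337 + h\right) = 435 \left(337 + 31\right) = 435 \cdot 368 = 160080$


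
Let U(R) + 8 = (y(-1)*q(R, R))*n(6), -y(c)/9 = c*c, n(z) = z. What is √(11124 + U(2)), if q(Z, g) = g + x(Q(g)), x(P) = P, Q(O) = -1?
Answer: √11062 ≈ 105.18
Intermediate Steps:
y(c) = -9*c² (y(c) = -9*c*c = -9*c²)
q(Z, g) = -1 + g (q(Z, g) = g - 1 = -1 + g)
U(R) = 46 - 54*R (U(R) = -8 + ((-9*(-1)²)*(-1 + R))*6 = -8 + ((-9*1)*(-1 + R))*6 = -8 - 9*(-1 + R)*6 = -8 + (9 - 9*R)*6 = -8 + (54 - 54*R) = 46 - 54*R)
√(11124 + U(2)) = √(11124 + (46 - 54*2)) = √(11124 + (46 - 108)) = √(11124 - 62) = √11062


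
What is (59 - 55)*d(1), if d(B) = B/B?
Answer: 4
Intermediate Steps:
d(B) = 1
(59 - 55)*d(1) = (59 - 55)*1 = 4*1 = 4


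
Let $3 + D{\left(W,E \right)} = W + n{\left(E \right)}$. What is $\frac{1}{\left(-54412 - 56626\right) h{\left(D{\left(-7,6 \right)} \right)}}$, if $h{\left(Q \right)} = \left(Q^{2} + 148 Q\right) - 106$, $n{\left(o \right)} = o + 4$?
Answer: $\frac{1}{11770028} \approx 8.4962 \cdot 10^{-8}$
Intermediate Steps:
$n{\left(o \right)} = 4 + o$
$D{\left(W,E \right)} = 1 + E + W$ ($D{\left(W,E \right)} = -3 + \left(W + \left(4 + E\right)\right) = -3 + \left(4 + E + W\right) = 1 + E + W$)
$h{\left(Q \right)} = -106 + Q^{2} + 148 Q$
$\frac{1}{\left(-54412 - 56626\right) h{\left(D{\left(-7,6 \right)} \right)}} = \frac{1}{\left(-54412 - 56626\right) \left(-106 + \left(1 + 6 - 7\right)^{2} + 148 \left(1 + 6 - 7\right)\right)} = \frac{1}{\left(-111038\right) \left(-106 + 0^{2} + 148 \cdot 0\right)} = - \frac{1}{111038 \left(-106 + 0 + 0\right)} = - \frac{1}{111038 \left(-106\right)} = \left(- \frac{1}{111038}\right) \left(- \frac{1}{106}\right) = \frac{1}{11770028}$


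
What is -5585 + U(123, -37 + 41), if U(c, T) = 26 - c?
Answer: -5682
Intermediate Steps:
-5585 + U(123, -37 + 41) = -5585 + (26 - 1*123) = -5585 + (26 - 123) = -5585 - 97 = -5682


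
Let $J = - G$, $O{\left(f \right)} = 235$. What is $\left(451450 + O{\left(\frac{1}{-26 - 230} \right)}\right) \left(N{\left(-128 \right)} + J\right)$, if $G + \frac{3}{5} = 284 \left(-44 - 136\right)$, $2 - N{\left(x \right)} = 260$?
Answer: $22973873481$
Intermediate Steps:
$N{\left(x \right)} = -258$ ($N{\left(x \right)} = 2 - 260 = -258$)
$G = - \frac{255603}{5}$ ($G = - \frac{3}{5} + 284 \left(-44 - 136\right) = - \frac{3}{5} + 284 \left(-180\right) = - \frac{3}{5} - 51120 = - \frac{255603}{5} \approx -51121.0$)
$J = \frac{255603}{5}$ ($J = \left(-1\right) \left(- \frac{255603}{5}\right) = \frac{255603}{5} \approx 51121.0$)
$\left(451450 + O{\left(\frac{1}{-26 - 230} \right)}\right) \left(N{\left(-128 \right)} + J\right) = \left(451450 + 235\right) \left(-258 + \frac{255603}{5}\right) = 451685 \cdot \frac{254313}{5} = 22973873481$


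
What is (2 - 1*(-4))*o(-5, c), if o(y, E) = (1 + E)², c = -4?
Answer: 54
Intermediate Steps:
(2 - 1*(-4))*o(-5, c) = (2 - 1*(-4))*(1 - 4)² = (2 + 4)*(-3)² = 6*9 = 54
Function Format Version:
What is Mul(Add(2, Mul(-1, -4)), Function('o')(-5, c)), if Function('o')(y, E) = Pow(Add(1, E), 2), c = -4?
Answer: 54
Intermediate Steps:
Mul(Add(2, Mul(-1, -4)), Function('o')(-5, c)) = Mul(Add(2, Mul(-1, -4)), Pow(Add(1, -4), 2)) = Mul(Add(2, 4), Pow(-3, 2)) = Mul(6, 9) = 54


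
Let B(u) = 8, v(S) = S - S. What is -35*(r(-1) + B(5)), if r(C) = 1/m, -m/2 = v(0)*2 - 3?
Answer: -1715/6 ≈ -285.83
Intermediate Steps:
v(S) = 0
m = 6 (m = -2*(0*2 - 3) = -2*(0 - 3) = -2*(-3) = 6)
r(C) = ⅙ (r(C) = 1/6 = ⅙)
-35*(r(-1) + B(5)) = -35*(⅙ + 8) = -35*49/6 = -1715/6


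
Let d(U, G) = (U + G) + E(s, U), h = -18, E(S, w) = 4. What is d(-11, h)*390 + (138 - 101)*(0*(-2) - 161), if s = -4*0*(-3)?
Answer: -15707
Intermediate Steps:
s = 0 (s = 0*(-3) = 0)
d(U, G) = 4 + G + U (d(U, G) = (U + G) + 4 = (G + U) + 4 = 4 + G + U)
d(-11, h)*390 + (138 - 101)*(0*(-2) - 161) = (4 - 18 - 11)*390 + (138 - 101)*(0*(-2) - 161) = -25*390 + 37*(0 - 161) = -9750 + 37*(-161) = -9750 - 5957 = -15707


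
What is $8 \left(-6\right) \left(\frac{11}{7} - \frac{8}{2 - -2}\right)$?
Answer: $\frac{144}{7} \approx 20.571$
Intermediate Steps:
$8 \left(-6\right) \left(\frac{11}{7} - \frac{8}{2 - -2}\right) = - 48 \left(11 \cdot \frac{1}{7} - \frac{8}{2 + 2}\right) = - 48 \left(\frac{11}{7} - \frac{8}{4}\right) = - 48 \left(\frac{11}{7} - 2\right) = \left(-48\right) \left(- \frac{3}{7}\right) = \frac{144}{7}$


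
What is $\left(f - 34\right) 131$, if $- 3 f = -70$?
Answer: $- \frac{4192}{3} \approx -1397.3$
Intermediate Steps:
$f = \frac{70}{3}$ ($f = \left(- \frac{1}{3}\right) \left(-70\right) = \frac{70}{3} \approx 23.333$)
$\left(f - 34\right) 131 = \left(\frac{70}{3} - 34\right) 131 = \left(- \frac{32}{3}\right) 131 = - \frac{4192}{3}$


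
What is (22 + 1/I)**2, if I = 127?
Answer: 7812025/16129 ≈ 484.35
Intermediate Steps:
(22 + 1/I)**2 = (22 + 1/127)**2 = (2795/127)**2 = 7812025/16129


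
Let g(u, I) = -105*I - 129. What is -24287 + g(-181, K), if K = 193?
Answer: -44681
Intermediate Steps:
g(u, I) = -129 - 105*I
-24287 + g(-181, K) = -24287 + (-129 - 105*193) = -24287 + (-129 - 20265) = -24287 - 20394 = -44681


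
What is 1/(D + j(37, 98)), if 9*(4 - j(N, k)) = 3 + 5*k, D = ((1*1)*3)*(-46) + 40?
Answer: -9/1339 ≈ -0.0067214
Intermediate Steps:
D = -98 (D = (1*3)*(-46) + 40 = 3*(-46) + 40 = -138 + 40 = -98)
j(N, k) = 11/3 - 5*k/9 (j(N, k) = 4 - (3 + 5*k)/9 = 4 + (-1/3 - 5*k/9) = 11/3 - 5*k/9)
1/(D + j(37, 98)) = 1/(-98 + (11/3 - 5/9*98)) = 1/(-98 + (11/3 - 490/9)) = 1/(-98 - 457/9) = 1/(-1339/9) = -9/1339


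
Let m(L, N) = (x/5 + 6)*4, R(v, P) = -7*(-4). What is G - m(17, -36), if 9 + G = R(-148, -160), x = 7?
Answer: -53/5 ≈ -10.600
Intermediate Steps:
R(v, P) = 28
G = 19 (G = -9 + 28 = 19)
m(L, N) = 148/5 (m(L, N) = (7/5 + 6)*4 = (37/5)*4 = 148/5)
G - m(17, -36) = 19 - 1*148/5 = 19 - 148/5 = -53/5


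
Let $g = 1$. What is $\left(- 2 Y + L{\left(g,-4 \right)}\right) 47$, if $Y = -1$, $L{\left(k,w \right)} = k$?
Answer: $141$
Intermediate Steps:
$\left(- 2 Y + L{\left(g,-4 \right)}\right) 47 = \left(\left(-2\right) \left(-1\right) + 1\right) 47 = \left(2 + 1\right) 47 = 3 \cdot 47 = 141$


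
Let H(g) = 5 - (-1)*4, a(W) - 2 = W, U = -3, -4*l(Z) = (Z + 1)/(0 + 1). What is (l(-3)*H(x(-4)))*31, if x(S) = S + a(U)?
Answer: 279/2 ≈ 139.50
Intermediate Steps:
l(Z) = -1/4 - Z/4 (l(Z) = -(Z + 1)/(4*(0 + 1)) = -(1 + Z)/(4*1) = -(1 + Z)/4 = -1/4 - Z/4)
a(W) = 2 + W
x(S) = -1 + S (x(S) = S + (2 - 3) = S - 1 = -1 + S)
H(g) = 9 (H(g) = 5 - 1*(-4) = 5 + 4 = 9)
(l(-3)*H(x(-4)))*31 = ((-1/4 - 1/4*(-3))*9)*31 = ((-1/4 + 3/4)*9)*31 = ((1/2)*9)*31 = (9/2)*31 = 279/2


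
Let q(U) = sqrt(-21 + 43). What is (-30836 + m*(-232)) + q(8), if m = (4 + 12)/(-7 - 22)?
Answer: -30708 + sqrt(22) ≈ -30703.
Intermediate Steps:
q(U) = sqrt(22)
m = -16/29 (m = 16/(-29) = 16*(-1/29) = -16/29 ≈ -0.55172)
(-30836 + m*(-232)) + q(8) = (-30836 - 16/29*(-232)) + sqrt(22) = (-30836 + 128) + sqrt(22) = -30708 + sqrt(22)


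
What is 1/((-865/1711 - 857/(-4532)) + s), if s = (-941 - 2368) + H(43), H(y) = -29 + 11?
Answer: -7754252/25800850257 ≈ -0.00030054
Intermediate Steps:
H(y) = -18
s = -3327 (s = (-941 - 2368) - 18 = -3309 - 18 = -3327)
1/((-865/1711 - 857/(-4532)) + s) = 1/((-865/1711 - 857/(-4532)) - 3327) = 1/((-865*1/1711 - 857*(-1/4532)) - 3327) = 1/((-865/1711 + 857/4532) - 3327) = 1/(-2453853/7754252 - 3327) = 1/(-25800850257/7754252) = -7754252/25800850257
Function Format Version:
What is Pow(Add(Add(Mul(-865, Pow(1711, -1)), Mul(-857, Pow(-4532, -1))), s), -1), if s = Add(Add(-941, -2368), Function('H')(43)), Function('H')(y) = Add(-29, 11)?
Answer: Rational(-7754252, 25800850257) ≈ -0.00030054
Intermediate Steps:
Function('H')(y) = -18
s = -3327 (s = Add(Add(-941, -2368), -18) = Add(-3309, -18) = -3327)
Pow(Add(Add(Mul(-865, Pow(1711, -1)), Mul(-857, Pow(-4532, -1))), s), -1) = Pow(Add(Add(Mul(-865, Pow(1711, -1)), Mul(-857, Pow(-4532, -1))), -3327), -1) = Pow(Add(Add(Mul(-865, Rational(1, 1711)), Mul(-857, Rational(-1, 4532))), -3327), -1) = Pow(Add(Add(Rational(-865, 1711), Rational(857, 4532)), -3327), -1) = Pow(Add(Rational(-2453853, 7754252), -3327), -1) = Pow(Rational(-25800850257, 7754252), -1) = Rational(-7754252, 25800850257)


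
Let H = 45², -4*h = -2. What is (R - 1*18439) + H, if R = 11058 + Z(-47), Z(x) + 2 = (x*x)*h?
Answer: -8507/2 ≈ -4253.5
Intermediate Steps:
h = ½ (h = -¼*(-2) = ½ ≈ 0.50000)
H = 2025
Z(x) = -2 + x²/2 (Z(x) = -2 + (x*x)*(½) = -2 + x²*(½) = -2 + x²/2)
R = 24321/2 (R = 11058 + (-2 + (½)*(-47)²) = 11058 + (-2 + (½)*2209) = 11058 + (-2 + 2209/2) = 11058 + 2205/2 = 24321/2 ≈ 12161.)
(R - 1*18439) + H = (24321/2 - 1*18439) + 2025 = (24321/2 - 18439) + 2025 = -12557/2 + 2025 = -8507/2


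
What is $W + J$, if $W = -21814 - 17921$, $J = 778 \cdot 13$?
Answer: $-29621$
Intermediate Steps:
$J = 10114$
$W = -39735$ ($W = -21814 - 17921 = -39735$)
$W + J = -39735 + 10114 = -29621$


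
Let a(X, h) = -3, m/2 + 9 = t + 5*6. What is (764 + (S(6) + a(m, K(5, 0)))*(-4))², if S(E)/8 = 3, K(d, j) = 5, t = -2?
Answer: 462400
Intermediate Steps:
m = 38 (m = -18 + 2*(-2 + 5*6) = -18 + 2*(-2 + 30) = -18 + 2*28 = -18 + 56 = 38)
S(E) = 24 (S(E) = 8*3 = 24)
(764 + (S(6) + a(m, K(5, 0)))*(-4))² = (764 + (24 - 3)*(-4))² = (764 + 21*(-4))² = (764 - 84)² = 680² = 462400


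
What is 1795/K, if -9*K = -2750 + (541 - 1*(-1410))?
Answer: 16155/799 ≈ 20.219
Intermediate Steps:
K = 799/9 (K = -(-2750 + (541 - 1*(-1410)))/9 = -(-2750 + (541 + 1410))/9 = -(-2750 + 1951)/9 = -⅑*(-799) = 799/9 ≈ 88.778)
1795/K = 1795/(799/9) = 1795*(9/799) = 16155/799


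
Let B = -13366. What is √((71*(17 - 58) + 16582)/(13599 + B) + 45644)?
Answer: √2481152459/233 ≈ 213.78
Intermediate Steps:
√((71*(17 - 58) + 16582)/(13599 + B) + 45644) = √((71*(17 - 58) + 16582)/(13599 - 13366) + 45644) = √((71*(-41) + 16582)/233 + 45644) = √((-2911 + 16582)*(1/233) + 45644) = √(13671*(1/233) + 45644) = √(13671/233 + 45644) = √(10648723/233) = √2481152459/233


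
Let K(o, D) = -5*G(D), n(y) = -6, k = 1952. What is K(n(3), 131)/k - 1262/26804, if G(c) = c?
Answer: -5005011/13080352 ≈ -0.38264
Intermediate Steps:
K(o, D) = -5*D
K(n(3), 131)/k - 1262/26804 = -5*131/1952 - 1262/26804 = -655*1/1952 - 1262*1/26804 = -655/1952 - 631/13402 = -5005011/13080352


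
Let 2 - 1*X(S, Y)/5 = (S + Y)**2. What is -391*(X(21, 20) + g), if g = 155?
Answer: 3221840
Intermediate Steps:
X(S, Y) = 10 - 5*(S + Y)**2
-391*(X(21, 20) + g) = -391*((10 - 5*(21 + 20)**2) + 155) = -391*((10 - 5*41**2) + 155) = -391*((10 - 5*1681) + 155) = -391*((10 - 8405) + 155) = -391*(-8395 + 155) = -391*(-8240) = 3221840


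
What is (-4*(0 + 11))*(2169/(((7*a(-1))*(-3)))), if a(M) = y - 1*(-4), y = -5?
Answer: -31812/7 ≈ -4544.6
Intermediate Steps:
a(M) = -1 (a(M) = -5 - 1*(-4) = -5 + 4 = -1)
(-4*(0 + 11))*(2169/(((7*a(-1))*(-3)))) = (-4*(0 + 11))*(2169/(((7*(-1))*(-3)))) = (-4*11)*(2169/((-7*(-3)))) = -95436/21 = -44*723/7 = -31812/7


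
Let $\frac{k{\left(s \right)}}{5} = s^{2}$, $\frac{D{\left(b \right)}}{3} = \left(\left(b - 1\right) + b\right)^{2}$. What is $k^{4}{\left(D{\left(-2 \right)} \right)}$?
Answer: $625705718994140625$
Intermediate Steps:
$D{\left(b \right)} = 3 \left(-1 + 2 b\right)^{2}$ ($D{\left(b \right)} = 3 \left(\left(b - 1\right) + b\right)^{2} = 3 \left(\left(-1 + b\right) + b\right)^{2} = 3 \left(-1 + 2 b\right)^{2}$)
$k{\left(s \right)} = 5 s^{2}$
$k^{4}{\left(D{\left(-2 \right)} \right)} = \left(5 \left(3 \left(-1 + 2 \left(-2\right)\right)^{2}\right)^{2}\right)^{4} = \left(5 \left(3 \left(-1 - 4\right)^{2}\right)^{2}\right)^{4} = \left(5 \left(3 \left(-5\right)^{2}\right)^{2}\right)^{4} = \left(5 \left(3 \cdot 25\right)^{2}\right)^{4} = \left(5 \cdot 75^{2}\right)^{4} = \left(5 \cdot 5625\right)^{4} = 28125^{4} = 625705718994140625$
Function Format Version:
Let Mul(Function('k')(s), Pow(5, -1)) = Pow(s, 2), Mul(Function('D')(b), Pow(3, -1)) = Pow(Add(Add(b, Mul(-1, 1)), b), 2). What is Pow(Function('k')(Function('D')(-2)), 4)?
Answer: 625705718994140625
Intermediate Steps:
Function('D')(b) = Mul(3, Pow(Add(-1, Mul(2, b)), 2)) (Function('D')(b) = Mul(3, Pow(Add(Add(b, Mul(-1, 1)), b), 2)) = Mul(3, Pow(Add(Add(b, -1), b), 2)) = Mul(3, Pow(Add(Add(-1, b), b), 2)) = Mul(3, Pow(Add(-1, Mul(2, b)), 2)))
Function('k')(s) = Mul(5, Pow(s, 2))
Pow(Function('k')(Function('D')(-2)), 4) = Pow(Mul(5, Pow(Mul(3, Pow(Add(-1, Mul(2, -2)), 2)), 2)), 4) = Pow(Mul(5, Pow(Mul(3, Pow(Add(-1, -4), 2)), 2)), 4) = Pow(Mul(5, Pow(Mul(3, Pow(-5, 2)), 2)), 4) = Pow(Mul(5, Pow(Mul(3, 25), 2)), 4) = Pow(Mul(5, Pow(75, 2)), 4) = Pow(Mul(5, 5625), 4) = Pow(28125, 4) = 625705718994140625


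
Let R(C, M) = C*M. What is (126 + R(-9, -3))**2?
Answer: 23409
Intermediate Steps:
(126 + R(-9, -3))**2 = (126 - 9*(-3))**2 = (126 + 27)**2 = 153**2 = 23409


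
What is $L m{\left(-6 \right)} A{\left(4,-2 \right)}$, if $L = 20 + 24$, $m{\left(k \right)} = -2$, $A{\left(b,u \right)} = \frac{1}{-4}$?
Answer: $22$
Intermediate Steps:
$A{\left(b,u \right)} = - \frac{1}{4}$
$L = 44$
$L m{\left(-6 \right)} A{\left(4,-2 \right)} = 44 \left(-2\right) \left(- \frac{1}{4}\right) = \left(-88\right) \left(- \frac{1}{4}\right) = 22$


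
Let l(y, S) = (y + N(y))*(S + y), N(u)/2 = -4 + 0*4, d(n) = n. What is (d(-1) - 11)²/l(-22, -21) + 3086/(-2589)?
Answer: -601354/556635 ≈ -1.0803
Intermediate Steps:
N(u) = -8 (N(u) = 2*(-4 + 0*4) = 2*(-4 + 0) = 2*(-4) = -8)
l(y, S) = (-8 + y)*(S + y) (l(y, S) = (y - 8)*(S + y) = (-8 + y)*(S + y))
(d(-1) - 11)²/l(-22, -21) + 3086/(-2589) = (-1 - 11)²/((-22)² - 8*(-21) - 8*(-22) - 21*(-22)) + 3086/(-2589) = (-12)²/(484 + 168 + 176 + 462) + 3086*(-1/2589) = 144/1290 - 3086/2589 = 144*(1/1290) - 3086/2589 = 24/215 - 3086/2589 = -601354/556635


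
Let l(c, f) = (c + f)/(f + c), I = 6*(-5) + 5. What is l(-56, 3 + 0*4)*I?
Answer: -25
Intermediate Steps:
I = -25 (I = -30 + 5 = -25)
l(c, f) = 1 (l(c, f) = (c + f)/(c + f) = 1)
l(-56, 3 + 0*4)*I = 1*(-25) = -25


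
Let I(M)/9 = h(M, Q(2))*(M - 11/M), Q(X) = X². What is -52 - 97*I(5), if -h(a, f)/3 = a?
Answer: 36614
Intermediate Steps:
h(a, f) = -3*a
I(M) = -27*M*(M - 11/M) (I(M) = 9*((-3*M)*(M - 11/M)) = 9*(-3*M*(M - 11/M)) = -27*M*(M - 11/M))
-52 - 97*I(5) = -52 - 97*(297 - 27*5²) = -52 - 97*(297 - 27*25) = -52 - 97*(297 - 675) = -52 - 97*(-378) = -52 + 36666 = 36614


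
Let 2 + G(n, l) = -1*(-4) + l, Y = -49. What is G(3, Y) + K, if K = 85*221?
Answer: 18738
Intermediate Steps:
G(n, l) = 2 + l (G(n, l) = -2 + (-1*(-4) + l) = -2 + (4 + l) = 2 + l)
K = 18785
G(3, Y) + K = (2 - 49) + 18785 = -47 + 18785 = 18738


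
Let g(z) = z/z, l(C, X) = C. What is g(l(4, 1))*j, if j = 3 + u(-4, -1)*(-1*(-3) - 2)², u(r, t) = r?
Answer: -1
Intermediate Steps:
g(z) = 1
j = -1 (j = 3 - 4*(-1*(-3) - 2)² = 3 - 4*(3 - 2)² = 3 - 4*1² = 3 - 4*1 = 3 - 4 = -1)
g(l(4, 1))*j = 1*(-1) = -1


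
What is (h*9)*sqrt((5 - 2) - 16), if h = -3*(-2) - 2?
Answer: 36*I*sqrt(13) ≈ 129.8*I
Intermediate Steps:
h = 4 (h = 6 - 2 = 4)
(h*9)*sqrt((5 - 2) - 16) = (4*9)*sqrt((5 - 2) - 16) = 36*sqrt(3 - 16) = 36*sqrt(-13) = 36*(I*sqrt(13)) = 36*I*sqrt(13)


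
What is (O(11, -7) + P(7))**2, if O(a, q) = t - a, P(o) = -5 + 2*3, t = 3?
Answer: 49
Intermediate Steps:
P(o) = 1 (P(o) = -5 + 6 = 1)
O(a, q) = 3 - a
(O(11, -7) + P(7))**2 = ((3 - 1*11) + 1)**2 = ((3 - 11) + 1)**2 = (-8 + 1)**2 = (-7)**2 = 49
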